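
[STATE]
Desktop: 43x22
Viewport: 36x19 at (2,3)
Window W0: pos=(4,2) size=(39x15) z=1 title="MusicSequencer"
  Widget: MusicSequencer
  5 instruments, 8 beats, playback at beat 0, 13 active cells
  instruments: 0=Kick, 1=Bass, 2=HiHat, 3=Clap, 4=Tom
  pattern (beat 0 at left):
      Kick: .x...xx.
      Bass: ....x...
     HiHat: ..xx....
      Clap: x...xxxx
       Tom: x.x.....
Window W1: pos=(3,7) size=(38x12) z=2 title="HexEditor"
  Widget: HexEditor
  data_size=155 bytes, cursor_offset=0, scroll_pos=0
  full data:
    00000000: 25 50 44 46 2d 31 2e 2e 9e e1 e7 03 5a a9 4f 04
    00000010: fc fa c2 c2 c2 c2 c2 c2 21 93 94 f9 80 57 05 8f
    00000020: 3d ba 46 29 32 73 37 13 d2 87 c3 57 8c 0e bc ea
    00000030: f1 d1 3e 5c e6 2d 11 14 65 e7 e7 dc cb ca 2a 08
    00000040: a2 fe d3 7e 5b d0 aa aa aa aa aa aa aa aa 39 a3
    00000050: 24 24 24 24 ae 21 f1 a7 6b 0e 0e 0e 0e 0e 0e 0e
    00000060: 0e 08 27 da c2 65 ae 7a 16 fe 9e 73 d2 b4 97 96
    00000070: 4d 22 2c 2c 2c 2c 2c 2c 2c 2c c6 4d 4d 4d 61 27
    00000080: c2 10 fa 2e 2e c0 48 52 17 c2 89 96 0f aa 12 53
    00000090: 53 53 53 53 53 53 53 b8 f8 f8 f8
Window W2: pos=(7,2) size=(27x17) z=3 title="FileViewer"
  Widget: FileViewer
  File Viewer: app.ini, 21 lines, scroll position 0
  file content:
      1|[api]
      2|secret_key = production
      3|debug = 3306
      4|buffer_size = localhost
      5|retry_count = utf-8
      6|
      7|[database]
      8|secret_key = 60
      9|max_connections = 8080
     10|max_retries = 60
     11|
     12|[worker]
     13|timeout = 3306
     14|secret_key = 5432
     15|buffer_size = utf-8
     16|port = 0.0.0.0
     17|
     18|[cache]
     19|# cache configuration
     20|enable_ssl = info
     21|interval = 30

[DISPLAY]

  ┃ M┃ FileViewer              ┃    
  ┠──┠─────────────────────────┨────
  ┃  ┃[api]                   ▲┃    
  ┃  ┃secret_key = production █┃    
 ┏━━━┃debug = 3306            ░┃━━━━
 ┃ He┃buffer_size = localhost ░┃    
 ┠───┃retry_count = utf-8     ░┃────
 ┃000┃                        ░┃ 2e 
 ┃000┃[database]              ░┃ c2 
 ┃000┃secret_key = 60         ░┃ 13 
 ┃000┃max_connections = 8080  ░┃ 14 
 ┃000┃max_retries = 60        ░┃ aa 
 ┃000┃                        ░┃ a7 
 ┃000┃[worker]                ░┃ 7a 
 ┃000┃timeout = 3306          ▼┃ 2c 
 ┗━━━┗━━━━━━━━━━━━━━━━━━━━━━━━━┛━━━━
                                    
                                    
                                    


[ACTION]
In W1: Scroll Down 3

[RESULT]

  ┃ M┃ FileViewer              ┃    
  ┠──┠─────────────────────────┨────
  ┃  ┃[api]                   ▲┃    
  ┃  ┃secret_key = production █┃    
 ┏━━━┃debug = 3306            ░┃━━━━
 ┃ He┃buffer_size = localhost ░┃    
 ┠───┃retry_count = utf-8     ░┃────
 ┃000┃                        ░┃ 14 
 ┃000┃[database]              ░┃ aa 
 ┃000┃secret_key = 60         ░┃ a7 
 ┃000┃max_connections = 8080  ░┃ 7a 
 ┃000┃max_retries = 60        ░┃ 2c 
 ┃000┃                        ░┃ 52 
 ┃000┃[worker]                ░┃ b8 
 ┃   ┃timeout = 3306          ▼┃    
 ┗━━━┗━━━━━━━━━━━━━━━━━━━━━━━━━┛━━━━
                                    
                                    
                                    


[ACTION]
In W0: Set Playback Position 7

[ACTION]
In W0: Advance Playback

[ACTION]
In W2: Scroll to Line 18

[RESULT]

  ┃ M┃ FileViewer              ┃    
  ┠──┠─────────────────────────┨────
  ┃  ┃max_connections = 8080  ▲┃    
  ┃  ┃max_retries = 60        ░┃    
 ┏━━━┃                        ░┃━━━━
 ┃ He┃[worker]                ░┃    
 ┠───┃timeout = 3306          ░┃────
 ┃000┃secret_key = 5432       ░┃ 14 
 ┃000┃buffer_size = utf-8     ░┃ aa 
 ┃000┃port = 0.0.0.0          ░┃ a7 
 ┃000┃                        ░┃ 7a 
 ┃000┃[cache]                 ░┃ 2c 
 ┃000┃# cache configuration   ░┃ 52 
 ┃000┃enable_ssl = info       █┃ b8 
 ┃   ┃interval = 30           ▼┃    
 ┗━━━┗━━━━━━━━━━━━━━━━━━━━━━━━━┛━━━━
                                    
                                    
                                    


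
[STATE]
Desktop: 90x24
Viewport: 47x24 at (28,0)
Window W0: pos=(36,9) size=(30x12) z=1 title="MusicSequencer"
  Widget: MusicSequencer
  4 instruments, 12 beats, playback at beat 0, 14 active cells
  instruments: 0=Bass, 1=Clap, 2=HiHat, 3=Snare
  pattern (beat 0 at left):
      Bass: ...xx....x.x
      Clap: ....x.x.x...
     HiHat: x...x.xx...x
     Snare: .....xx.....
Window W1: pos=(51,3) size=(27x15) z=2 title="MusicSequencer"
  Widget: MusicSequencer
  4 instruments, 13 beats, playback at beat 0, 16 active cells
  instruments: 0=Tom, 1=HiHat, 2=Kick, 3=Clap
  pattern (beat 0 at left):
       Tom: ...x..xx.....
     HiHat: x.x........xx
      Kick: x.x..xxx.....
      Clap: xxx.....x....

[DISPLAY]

                                               
                                               
                                               
                       ┏━━━━━━━━━━━━━━━━━━━━━━━
                       ┃ MusicSequencer        
                       ┠───────────────────────
                       ┃      ▼123456789012    
                       ┃   Tom···█··██·····    
                       ┃ HiHat█·█········██    
        ┏━━━━━━━━━━━━━━┃  Kick█·█··███·····    
        ┃ MusicSequence┃  Clap███·····█····    
        ┠──────────────┃                       
        ┃      ▼1234567┃                       
        ┃  Bass···██···┃                       
        ┃  Clap····█·█·┃                       
        ┃ HiHat█···█·██┃                       
        ┃ Snare·····██·┃                       
        ┃              ┗━━━━━━━━━━━━━━━━━━━━━━━
        ┃                            ┃         
        ┃                            ┃         
        ┗━━━━━━━━━━━━━━━━━━━━━━━━━━━━┛         
                                               
                                               
                                               


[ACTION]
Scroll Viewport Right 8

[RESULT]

                                               
                                               
                                               
               ┏━━━━━━━━━━━━━━━━━━━━━━━━━┓     
               ┃ MusicSequencer          ┃     
               ┠─────────────────────────┨     
               ┃      ▼123456789012      ┃     
               ┃   Tom···█··██·····      ┃     
               ┃ HiHat█·█········██      ┃     
┏━━━━━━━━━━━━━━┃  Kick█·█··███·····      ┃     
┃ MusicSequence┃  Clap███·····█····      ┃     
┠──────────────┃                         ┃     
┃      ▼1234567┃                         ┃     
┃  Bass···██···┃                         ┃     
┃  Clap····█·█·┃                         ┃     
┃ HiHat█···█·██┃                         ┃     
┃ Snare·····██·┃                         ┃     
┃              ┗━━━━━━━━━━━━━━━━━━━━━━━━━┛     
┃                            ┃                 
┃                            ┃                 
┗━━━━━━━━━━━━━━━━━━━━━━━━━━━━┛                 
                                               
                                               
                                               


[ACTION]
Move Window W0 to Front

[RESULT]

                                               
                                               
                                               
               ┏━━━━━━━━━━━━━━━━━━━━━━━━━┓     
               ┃ MusicSequencer          ┃     
               ┠─────────────────────────┨     
               ┃      ▼123456789012      ┃     
               ┃   Tom···█··██·····      ┃     
               ┃ HiHat█·█········██      ┃     
┏━━━━━━━━━━━━━━━━━━━━━━━━━━━━┓·····      ┃     
┃ MusicSequencer             ┃█····      ┃     
┠────────────────────────────┨           ┃     
┃      ▼12345678901          ┃           ┃     
┃  Bass···██····█·█          ┃           ┃     
┃  Clap····█·█·█···          ┃           ┃     
┃ HiHat█···█·██···█          ┃           ┃     
┃ Snare·····██·····          ┃           ┃     
┃                            ┃━━━━━━━━━━━┛     
┃                            ┃                 
┃                            ┃                 
┗━━━━━━━━━━━━━━━━━━━━━━━━━━━━┛                 
                                               
                                               
                                               


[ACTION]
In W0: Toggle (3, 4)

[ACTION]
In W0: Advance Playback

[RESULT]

                                               
                                               
                                               
               ┏━━━━━━━━━━━━━━━━━━━━━━━━━┓     
               ┃ MusicSequencer          ┃     
               ┠─────────────────────────┨     
               ┃      ▼123456789012      ┃     
               ┃   Tom···█··██·····      ┃     
               ┃ HiHat█·█········██      ┃     
┏━━━━━━━━━━━━━━━━━━━━━━━━━━━━┓·····      ┃     
┃ MusicSequencer             ┃█····      ┃     
┠────────────────────────────┨           ┃     
┃      0▼2345678901          ┃           ┃     
┃  Bass···██····█·█          ┃           ┃     
┃  Clap····█·█·█···          ┃           ┃     
┃ HiHat█···█·██···█          ┃           ┃     
┃ Snare····███·····          ┃           ┃     
┃                            ┃━━━━━━━━━━━┛     
┃                            ┃                 
┃                            ┃                 
┗━━━━━━━━━━━━━━━━━━━━━━━━━━━━┛                 
                                               
                                               
                                               


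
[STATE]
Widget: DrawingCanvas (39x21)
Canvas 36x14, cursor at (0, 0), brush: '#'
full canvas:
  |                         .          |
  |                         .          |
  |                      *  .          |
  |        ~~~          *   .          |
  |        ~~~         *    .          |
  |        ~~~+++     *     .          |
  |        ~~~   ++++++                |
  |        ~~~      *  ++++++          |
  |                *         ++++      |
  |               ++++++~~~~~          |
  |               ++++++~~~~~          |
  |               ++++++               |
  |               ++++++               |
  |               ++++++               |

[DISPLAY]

+                        .             
                         .             
                      *  .             
        ~~~          *   .             
        ~~~         *    .             
        ~~~+++     *     .             
        ~~~   ++++++                   
        ~~~      *  ++++++             
                *         ++++         
               ++++++~~~~~             
               ++++++~~~~~             
               ++++++                  
               ++++++                  
               ++++++                  
                                       
                                       
                                       
                                       
                                       
                                       
                                       


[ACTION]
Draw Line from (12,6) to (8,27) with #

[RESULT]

+                        .             
                         .             
                      *  .             
        ~~~          *   .             
        ~~~         *    .             
        ~~~+++     *     .             
        ~~~   ++++++                   
        ~~~      *  ++++++             
                *        ###++         
               +++++#####~             
              ######+~~~~~             
         ##### ++++++                  
      ###      ++++++                  
               ++++++                  
                                       
                                       
                                       
                                       
                                       
                                       
                                       


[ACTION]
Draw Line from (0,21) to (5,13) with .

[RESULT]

+                    .   .             
                   ..    .             
                 ..   *  .             
        ~~~     .    *   .             
        ~~~   ..    *    .             
        ~~~++.     *     .             
        ~~~   ++++++                   
        ~~~      *  ++++++             
                *        ###++         
               +++++#####~             
              ######+~~~~~             
         ##### ++++++                  
      ###      ++++++                  
               ++++++                  
                                       
                                       
                                       
                                       
                                       
                                       
                                       


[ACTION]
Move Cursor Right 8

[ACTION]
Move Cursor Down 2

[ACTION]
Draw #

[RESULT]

                     .   .             
                   ..    .             
        #        ..   *  .             
        ~~~     .    *   .             
        ~~~   ..    *    .             
        ~~~++.     *     .             
        ~~~   ++++++                   
        ~~~      *  ++++++             
                *        ###++         
               +++++#####~             
              ######+~~~~~             
         ##### ++++++                  
      ###      ++++++                  
               ++++++                  
                                       
                                       
                                       
                                       
                                       
                                       
                                       


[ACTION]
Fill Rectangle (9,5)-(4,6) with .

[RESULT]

                     .   .             
                   ..    .             
        #        ..   *  .             
        ~~~     .    *   .             
     .. ~~~   ..    *    .             
     .. ~~~++.     *     .             
     .. ~~~   ++++++                   
     .. ~~~      *  ++++++             
     ..         *        ###++         
     ..        +++++#####~             
              ######+~~~~~             
         ##### ++++++                  
      ###      ++++++                  
               ++++++                  
                                       
                                       
                                       
                                       
                                       
                                       
                                       


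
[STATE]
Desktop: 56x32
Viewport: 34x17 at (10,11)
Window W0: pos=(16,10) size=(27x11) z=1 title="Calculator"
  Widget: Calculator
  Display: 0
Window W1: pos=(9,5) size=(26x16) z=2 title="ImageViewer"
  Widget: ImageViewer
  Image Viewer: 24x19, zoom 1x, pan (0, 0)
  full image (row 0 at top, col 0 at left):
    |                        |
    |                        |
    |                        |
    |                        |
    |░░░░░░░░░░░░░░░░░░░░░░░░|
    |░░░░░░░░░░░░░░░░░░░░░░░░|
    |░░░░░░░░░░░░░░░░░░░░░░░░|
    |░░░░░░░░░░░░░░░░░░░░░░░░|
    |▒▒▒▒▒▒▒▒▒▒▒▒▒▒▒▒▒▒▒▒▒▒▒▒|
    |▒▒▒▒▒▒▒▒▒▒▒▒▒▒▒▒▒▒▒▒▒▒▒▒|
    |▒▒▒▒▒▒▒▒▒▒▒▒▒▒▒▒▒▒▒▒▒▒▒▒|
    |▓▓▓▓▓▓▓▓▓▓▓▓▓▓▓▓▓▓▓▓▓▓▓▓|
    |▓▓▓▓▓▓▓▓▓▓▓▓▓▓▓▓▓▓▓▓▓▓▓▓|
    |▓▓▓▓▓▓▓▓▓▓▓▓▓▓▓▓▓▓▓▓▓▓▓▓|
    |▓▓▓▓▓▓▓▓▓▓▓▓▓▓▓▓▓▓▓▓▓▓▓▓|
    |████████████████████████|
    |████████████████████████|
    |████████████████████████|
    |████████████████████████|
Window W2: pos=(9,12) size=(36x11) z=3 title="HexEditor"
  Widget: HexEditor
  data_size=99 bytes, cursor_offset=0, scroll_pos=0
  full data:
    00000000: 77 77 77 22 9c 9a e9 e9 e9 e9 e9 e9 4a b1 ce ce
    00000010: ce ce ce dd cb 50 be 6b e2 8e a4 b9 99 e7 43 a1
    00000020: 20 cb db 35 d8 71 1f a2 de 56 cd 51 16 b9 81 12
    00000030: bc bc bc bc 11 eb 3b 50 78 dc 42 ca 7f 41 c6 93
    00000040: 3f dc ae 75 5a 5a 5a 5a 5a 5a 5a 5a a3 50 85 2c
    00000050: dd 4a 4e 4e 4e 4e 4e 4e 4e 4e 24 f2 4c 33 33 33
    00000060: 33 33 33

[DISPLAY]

                        ┃       ┃ 
━━━━━━━━━━━━━━━━━━━━━━━━━━━━━━━━━━
 HexEditor                        
──────────────────────────────────
00000000  77 77 77 22 9c 9a e9 e9 
00000010  ce ce ce dd cb 50 be 6b 
00000020  20 cb db 35 d8 71 1f a2 
00000030  bc bc bc bc 11 eb 3b 50 
00000040  3f dc ae 75 5a 5a 5a 5a 
00000050  dd 4a 4e 4e 4e 4e 4e 4e 
00000060  33 33 33                
━━━━━━━━━━━━━━━━━━━━━━━━━━━━━━━━━━
                                  
                                  
                                  
                                  
                                  


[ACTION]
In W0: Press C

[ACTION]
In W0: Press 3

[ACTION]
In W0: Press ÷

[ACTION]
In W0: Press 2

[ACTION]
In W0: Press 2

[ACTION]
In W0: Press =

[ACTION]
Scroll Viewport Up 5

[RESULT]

 ImageViewer            ┃         
────────────────────────┨         
                        ┃         
                        ┃         
                        ┃━━━━━━━┓ 
                        ┃       ┃ 
━━━━━━━━━━━━━━━━━━━━━━━━━━━━━━━━━━
 HexEditor                        
──────────────────────────────────
00000000  77 77 77 22 9c 9a e9 e9 
00000010  ce ce ce dd cb 50 be 6b 
00000020  20 cb db 35 d8 71 1f a2 
00000030  bc bc bc bc 11 eb 3b 50 
00000040  3f dc ae 75 5a 5a 5a 5a 
00000050  dd 4a 4e 4e 4e 4e 4e 4e 
00000060  33 33 33                
━━━━━━━━━━━━━━━━━━━━━━━━━━━━━━━━━━


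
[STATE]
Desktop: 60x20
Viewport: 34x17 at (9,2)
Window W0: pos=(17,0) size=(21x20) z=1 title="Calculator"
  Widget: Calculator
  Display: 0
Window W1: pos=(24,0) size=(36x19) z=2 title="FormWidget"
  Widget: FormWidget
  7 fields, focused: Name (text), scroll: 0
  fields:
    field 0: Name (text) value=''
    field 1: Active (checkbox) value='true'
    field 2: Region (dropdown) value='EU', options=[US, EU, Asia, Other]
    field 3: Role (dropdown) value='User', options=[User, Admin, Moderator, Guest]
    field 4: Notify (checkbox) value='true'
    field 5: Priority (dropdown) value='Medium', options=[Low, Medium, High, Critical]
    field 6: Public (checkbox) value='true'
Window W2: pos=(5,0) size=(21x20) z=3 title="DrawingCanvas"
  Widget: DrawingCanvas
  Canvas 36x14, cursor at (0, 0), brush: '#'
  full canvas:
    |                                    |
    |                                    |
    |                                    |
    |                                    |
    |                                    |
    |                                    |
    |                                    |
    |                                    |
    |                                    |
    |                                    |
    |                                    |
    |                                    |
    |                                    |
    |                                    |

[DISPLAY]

────────────────┨─────────────────
                ┃ Name:       [   
                ┃ Active:     [x] 
                ┃ Region:     [EU 
                ┃ Role:       [Use
                ┃ Notify:     [x] 
                ┃ Priority:   [Med
                ┃ Public:     [x] 
                ┃                 
                ┃                 
                ┃                 
                ┃                 
                ┃                 
                ┃                 
                ┃                 
                ┃                 
                ┃━━━━━━━━━━━━━━━━━


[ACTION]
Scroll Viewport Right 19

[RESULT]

─────────────────────────────────┨
 Name:       [                  ]┃
 Active:     [x]                 ┃
 Region:     [EU               ▼]┃
 Role:       [User             ▼]┃
 Notify:     [x]                 ┃
 Priority:   [Medium           ▼]┃
 Public:     [x]                 ┃
                                 ┃
                                 ┃
                                 ┃
                                 ┃
                                 ┃
                                 ┃
                                 ┃
                                 ┃
━━━━━━━━━━━━━━━━━━━━━━━━━━━━━━━━━┛


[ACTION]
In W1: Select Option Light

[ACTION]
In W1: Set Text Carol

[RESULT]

─────────────────────────────────┨
 Name:       [Carol             ]┃
 Active:     [x]                 ┃
 Region:     [EU               ▼]┃
 Role:       [User             ▼]┃
 Notify:     [x]                 ┃
 Priority:   [Medium           ▼]┃
 Public:     [x]                 ┃
                                 ┃
                                 ┃
                                 ┃
                                 ┃
                                 ┃
                                 ┃
                                 ┃
                                 ┃
━━━━━━━━━━━━━━━━━━━━━━━━━━━━━━━━━┛


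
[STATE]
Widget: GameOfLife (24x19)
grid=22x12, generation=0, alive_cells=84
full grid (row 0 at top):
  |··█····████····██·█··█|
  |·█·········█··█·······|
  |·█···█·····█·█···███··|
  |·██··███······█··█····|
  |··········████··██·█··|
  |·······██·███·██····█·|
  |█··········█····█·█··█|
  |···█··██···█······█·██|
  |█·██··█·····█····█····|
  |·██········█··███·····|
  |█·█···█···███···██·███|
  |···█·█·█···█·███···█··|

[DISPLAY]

Gen: 0                  
··█····████····██·█··█  
·█·········█··█·······  
·█···█·····█·█···███··  
·██··███······█··█····  
··········████··██·█··  
·······██·███·██····█·  
█··········█····█·█··█  
···█··██···█······█·██  
█·██··█·····█····█····  
·██········█··███·····  
█·█···█···███···██·███  
···█·█·█···█·███···█··  
                        
                        
                        
                        
                        
                        


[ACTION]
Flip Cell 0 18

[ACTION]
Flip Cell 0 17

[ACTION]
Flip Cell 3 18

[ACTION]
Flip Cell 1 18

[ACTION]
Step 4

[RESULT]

Gen: 4                  
██······███████·······  
██·····█··············  
·····█···········██···  
██·············█··██··  
██···█······██······█·  
··█·······█··██·███··█  
··██·██····█·█·····█·█  
·█·█·██····██······█·█  
·█···█······█····██··█  
··█···██··█······██···  
·······█······██···█·█  
·········███████····█·  
                        
                        
                        
                        
                        
                        


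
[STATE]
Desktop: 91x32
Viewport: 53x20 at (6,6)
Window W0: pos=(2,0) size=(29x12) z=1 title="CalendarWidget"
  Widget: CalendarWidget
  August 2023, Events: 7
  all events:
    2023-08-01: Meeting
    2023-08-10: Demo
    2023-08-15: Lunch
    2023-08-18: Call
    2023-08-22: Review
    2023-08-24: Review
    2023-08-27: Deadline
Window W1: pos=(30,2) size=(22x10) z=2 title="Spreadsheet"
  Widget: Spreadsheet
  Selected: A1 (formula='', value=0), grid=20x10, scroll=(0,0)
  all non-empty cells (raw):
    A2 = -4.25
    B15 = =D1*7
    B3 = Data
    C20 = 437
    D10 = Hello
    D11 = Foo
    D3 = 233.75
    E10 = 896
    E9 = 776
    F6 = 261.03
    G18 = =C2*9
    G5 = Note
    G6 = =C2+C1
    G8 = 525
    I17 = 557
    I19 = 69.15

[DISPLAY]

 8  9 10* 11 12 13      ┃       A       B    ┃       
15* 16 17 18* 19 20     ┃--------------------┃       
22* 23 24* 25 26 27*    ┃  1      [0]       0┃       
29 30 31                ┃  2    -4.25       0┃       
                        ┃  3        0Data    ┃       
━━━━━━━━━━━━━━━━━━━━━━━━┗━━━━━━━━━━━━━━━━━━━━┛       
                                                     
                                                     
                                                     
                                                     
                                                     
                                                     
                                                     
                                                     
                                                     
                                                     
                                                     
                                                     
                                                     
                                                     


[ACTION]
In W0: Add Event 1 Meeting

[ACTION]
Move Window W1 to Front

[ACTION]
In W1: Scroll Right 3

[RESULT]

 8  9 10* 11 12 13      ┃       D       E    ┃       
15* 16 17 18* 19 20     ┃--------------------┃       
22* 23 24* 25 26 27*    ┃  1        0       0┃       
29 30 31                ┃  2        0       0┃       
                        ┃  3   233.75       0┃       
━━━━━━━━━━━━━━━━━━━━━━━━┗━━━━━━━━━━━━━━━━━━━━┛       
                                                     
                                                     
                                                     
                                                     
                                                     
                                                     
                                                     
                                                     
                                                     
                                                     
                                                     
                                                     
                                                     
                                                     


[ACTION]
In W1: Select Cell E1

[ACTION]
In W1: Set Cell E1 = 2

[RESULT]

 8  9 10* 11 12 13      ┃       D       E    ┃       
15* 16 17 18* 19 20     ┃--------------------┃       
22* 23 24* 25 26 27*    ┃  1        0     [2]┃       
29 30 31                ┃  2        0       0┃       
                        ┃  3   233.75       0┃       
━━━━━━━━━━━━━━━━━━━━━━━━┗━━━━━━━━━━━━━━━━━━━━┛       
                                                     
                                                     
                                                     
                                                     
                                                     
                                                     
                                                     
                                                     
                                                     
                                                     
                                                     
                                                     
                                                     
                                                     


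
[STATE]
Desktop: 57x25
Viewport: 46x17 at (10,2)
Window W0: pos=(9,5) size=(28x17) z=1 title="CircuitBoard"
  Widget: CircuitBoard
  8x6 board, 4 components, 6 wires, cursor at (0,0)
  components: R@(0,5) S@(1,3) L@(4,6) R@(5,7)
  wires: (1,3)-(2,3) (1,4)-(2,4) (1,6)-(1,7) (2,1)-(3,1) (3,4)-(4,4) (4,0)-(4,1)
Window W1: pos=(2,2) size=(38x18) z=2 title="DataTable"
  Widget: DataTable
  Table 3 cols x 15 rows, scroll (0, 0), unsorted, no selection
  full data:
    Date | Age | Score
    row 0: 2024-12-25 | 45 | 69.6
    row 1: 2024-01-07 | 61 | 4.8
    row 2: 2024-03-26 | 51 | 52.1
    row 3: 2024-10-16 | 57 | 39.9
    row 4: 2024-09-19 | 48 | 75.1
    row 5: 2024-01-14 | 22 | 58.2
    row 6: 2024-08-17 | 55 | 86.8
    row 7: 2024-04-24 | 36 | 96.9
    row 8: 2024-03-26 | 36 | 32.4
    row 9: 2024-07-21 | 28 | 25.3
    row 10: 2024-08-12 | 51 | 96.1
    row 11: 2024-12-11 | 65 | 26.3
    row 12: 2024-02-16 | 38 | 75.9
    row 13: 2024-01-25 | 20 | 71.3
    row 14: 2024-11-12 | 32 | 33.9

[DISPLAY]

━━━━━━━━━━━━━━━━━━━━━━━━━━━━━┓                
ble                          ┃                
─────────────────────────────┨                
   │Age│Score                ┃                
───┼───┼─────                ┃                
-25│45 │69.6                 ┃                
-07│61 │4.8                  ┃                
-26│51 │52.1                 ┃                
-16│57 │39.9                 ┃                
-19│48 │75.1                 ┃                
-14│22 │58.2                 ┃                
-17│55 │86.8                 ┃                
-24│36 │96.9                 ┃                
-26│36 │32.4                 ┃                
-21│28 │25.3                 ┃                
-12│51 │96.1                 ┃                
-11│65 │26.3                 ┃                


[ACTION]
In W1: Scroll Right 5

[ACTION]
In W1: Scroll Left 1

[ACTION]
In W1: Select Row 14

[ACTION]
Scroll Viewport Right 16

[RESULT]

━━━━━━━━━━━━━━━━━━━━━━━━━━━━┓                 
le                          ┃                 
────────────────────────────┨                 
  │Age│Score                ┃                 
──┼───┼─────                ┃                 
25│45 │69.6                 ┃                 
07│61 │4.8                  ┃                 
26│51 │52.1                 ┃                 
16│57 │39.9                 ┃                 
19│48 │75.1                 ┃                 
14│22 │58.2                 ┃                 
17│55 │86.8                 ┃                 
24│36 │96.9                 ┃                 
26│36 │32.4                 ┃                 
21│28 │25.3                 ┃                 
12│51 │96.1                 ┃                 
11│65 │26.3                 ┃                 


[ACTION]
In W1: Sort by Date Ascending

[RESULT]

━━━━━━━━━━━━━━━━━━━━━━━━━━━━┓                 
le                          ┃                 
────────────────────────────┨                 
 ▲│Age│Score                ┃                 
──┼───┼─────                ┃                 
07│61 │4.8                  ┃                 
14│22 │58.2                 ┃                 
25│20 │71.3                 ┃                 
16│38 │75.9                 ┃                 
26│51 │52.1                 ┃                 
26│36 │32.4                 ┃                 
24│36 │96.9                 ┃                 
21│28 │25.3                 ┃                 
12│51 │96.1                 ┃                 
17│55 │86.8                 ┃                 
19│48 │75.1                 ┃                 
16│57 │39.9                 ┃                 


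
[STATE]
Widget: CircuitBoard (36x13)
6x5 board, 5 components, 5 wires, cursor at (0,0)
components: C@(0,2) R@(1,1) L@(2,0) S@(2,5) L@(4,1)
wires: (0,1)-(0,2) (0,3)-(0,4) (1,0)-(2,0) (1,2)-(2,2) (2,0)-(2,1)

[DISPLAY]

   0 1 2 3 4 5                      
0  [.]  · ─ C   · ─ ·               
                                    
1   ·   R   ·                       
    │       │                       
2   L ─ ·   ·           S           
                                    
3                                   
                                    
4       L                           
Cursor: (0,0)                       
                                    
                                    


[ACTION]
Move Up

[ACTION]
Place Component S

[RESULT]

   0 1 2 3 4 5                      
0  [S]  · ─ C   · ─ ·               
                                    
1   ·   R   ·                       
    │       │                       
2   L ─ ·   ·           S           
                                    
3                                   
                                    
4       L                           
Cursor: (0,0)                       
                                    
                                    


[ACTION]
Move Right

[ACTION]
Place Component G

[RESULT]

   0 1 2 3 4 5                      
0   S  [G]─ C   · ─ ·               
                                    
1   ·   R   ·                       
    │       │                       
2   L ─ ·   ·           S           
                                    
3                                   
                                    
4       L                           
Cursor: (0,1)                       
                                    
                                    


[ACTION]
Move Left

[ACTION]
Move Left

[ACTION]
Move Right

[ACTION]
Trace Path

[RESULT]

   0 1 2 3 4 5                      
0   S  [G]─ C   · ─ ·               
                                    
1   ·   R   ·                       
    │       │                       
2   L ─ ·   ·           S           
                                    
3                                   
                                    
4       L                           
Cursor: (0,1)  Trace: G→C (2 nodes) 
                                    
                                    


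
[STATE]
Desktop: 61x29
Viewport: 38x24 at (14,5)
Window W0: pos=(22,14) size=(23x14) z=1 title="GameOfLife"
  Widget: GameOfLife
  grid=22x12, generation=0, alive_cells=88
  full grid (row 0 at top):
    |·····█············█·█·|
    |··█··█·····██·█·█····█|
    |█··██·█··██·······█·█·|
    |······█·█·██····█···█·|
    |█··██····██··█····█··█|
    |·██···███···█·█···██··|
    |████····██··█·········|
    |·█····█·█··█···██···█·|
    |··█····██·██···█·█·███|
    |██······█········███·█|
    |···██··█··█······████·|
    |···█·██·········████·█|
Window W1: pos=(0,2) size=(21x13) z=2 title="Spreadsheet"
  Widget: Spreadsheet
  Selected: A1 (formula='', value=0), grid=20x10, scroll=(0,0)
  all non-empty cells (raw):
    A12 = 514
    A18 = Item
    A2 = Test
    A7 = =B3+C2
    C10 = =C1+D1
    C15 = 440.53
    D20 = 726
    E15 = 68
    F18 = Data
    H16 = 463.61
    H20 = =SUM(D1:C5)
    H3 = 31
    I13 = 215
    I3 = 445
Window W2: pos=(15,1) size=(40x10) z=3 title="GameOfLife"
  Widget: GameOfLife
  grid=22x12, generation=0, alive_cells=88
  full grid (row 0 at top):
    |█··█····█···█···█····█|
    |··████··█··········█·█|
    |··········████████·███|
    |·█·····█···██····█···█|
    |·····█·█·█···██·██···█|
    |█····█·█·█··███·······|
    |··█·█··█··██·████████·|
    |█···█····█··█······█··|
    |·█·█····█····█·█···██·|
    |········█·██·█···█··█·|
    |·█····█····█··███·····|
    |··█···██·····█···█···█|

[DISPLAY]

 ┃·█·····█···██····█···█              
 ┃·····█·█·█···██·██···█              
-┃█····█·█·█··███·······              
 ┃··█·█··█··██·████████·              
 ┃█···█····█··█······█··              
 ┗━━━━━━━━━━━━━━━━━━━━━━━━━━━━━━━━━━━━
      ┃                               
      ┃                               
      ┃                               
━━━━━━┛ ┏━━━━━━━━━━━━━━━━━━━━━┓       
        ┃ GameOfLife          ┃       
        ┠─────────────────────┨       
        ┃Gen: 0               ┃       
        ┃··█··█·····██·█·█····┃       
        ┃█··██·█··██·······█·█┃       
        ┃······█·█·██····█···█┃       
        ┃█··██····██··█····█··┃       
        ┃·██···███···█·█···██·┃       
        ┃████····██··█········┃       
        ┃·█····█·█··█···██···█┃       
        ┃··█····██·██···█·█·██┃       
        ┃██······█········███·┃       
        ┗━━━━━━━━━━━━━━━━━━━━━┛       
                                      


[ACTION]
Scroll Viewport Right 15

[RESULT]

█···██····█···█                ┃      
█·█···██·██···█                ┃      
█·█··███·······                ┃      
█··██·████████·                ┃      
··█··█······█··                ┃      
━━━━━━━━━━━━━━━━━━━━━━━━━━━━━━━┛      
                                      
                                      
                                      
━━━━━━━━━━━━━━━━━━━━━┓                
 GameOfLife          ┃                
─────────────────────┨                
Gen: 0               ┃                
··█··█·····██·█·█····┃                
█··██·█··██·······█·█┃                
······█·█·██····█···█┃                
█··██····██··█····█··┃                
·██···███···█·█···██·┃                
████····██··█········┃                
·█····█·█··█···██···█┃                
··█····██·██···█·█·██┃                
██······█········███·┃                
━━━━━━━━━━━━━━━━━━━━━┛                
                                      


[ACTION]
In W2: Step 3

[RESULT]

····█·█····█·██                ┃      
█·····███····██                ┃      
█·█·█·····█·███                ┃      
·········█·····                ┃      
·█····█·███·█··                ┃      
━━━━━━━━━━━━━━━━━━━━━━━━━━━━━━━┛      
                                      
                                      
                                      
━━━━━━━━━━━━━━━━━━━━━┓                
 GameOfLife          ┃                
─────────────────────┨                
Gen: 0               ┃                
··█··█·····██·█·█····┃                
█··██·█··██·······█·█┃                
······█·█·██····█···█┃                
█··██····██··█····█··┃                
·██···███···█·█···██·┃                
████····██··█········┃                
·█····█·█··█···██···█┃                
··█····██·██···█·█·██┃                
██······█········███·┃                
━━━━━━━━━━━━━━━━━━━━━┛                
                                      


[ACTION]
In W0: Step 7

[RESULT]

····█·█····█·██                ┃      
█·····███····██                ┃      
█·█·█·····█·███                ┃      
·········█·····                ┃      
·█····█·███·█··                ┃      
━━━━━━━━━━━━━━━━━━━━━━━━━━━━━━━┛      
                                      
                                      
                                      
━━━━━━━━━━━━━━━━━━━━━┓                
 GameOfLife          ┃                
─────────────────────┨                
Gen: 7               ┃                
··█·█·····██·····█··█┃                
·██····███··██····██·┃                
████·····██████······┃                
·······██·█··········┃                
···█·········██··███·┃                
···█·█······████··██·┃                
······█···········██·┃                
··██·██·············█┃                
·····██·············█┃                
━━━━━━━━━━━━━━━━━━━━━┛                
                                      


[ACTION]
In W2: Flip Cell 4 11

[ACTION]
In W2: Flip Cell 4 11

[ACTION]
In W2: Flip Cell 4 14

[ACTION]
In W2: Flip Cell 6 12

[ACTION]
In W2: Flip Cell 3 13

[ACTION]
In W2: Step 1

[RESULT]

·█·····██·██···                ┃      
·█·█·█·····█···                ┃      
██···█···█··█·█                ┃      
██···█··█···█··                ┃      
█····████······                ┃      
━━━━━━━━━━━━━━━━━━━━━━━━━━━━━━━┛      
                                      
                                      
                                      
━━━━━━━━━━━━━━━━━━━━━┓                
 GameOfLife          ┃                
─────────────────────┨                
Gen: 7               ┃                
··█·█·····██·····█··█┃                
·██····███··██····██·┃                
████·····██████······┃                
·······██·█··········┃                
···█·········██··███·┃                
···█·█······████··██·┃                
······█···········██·┃                
··██·██·············█┃                
·····██·············█┃                
━━━━━━━━━━━━━━━━━━━━━┛                
                                      
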